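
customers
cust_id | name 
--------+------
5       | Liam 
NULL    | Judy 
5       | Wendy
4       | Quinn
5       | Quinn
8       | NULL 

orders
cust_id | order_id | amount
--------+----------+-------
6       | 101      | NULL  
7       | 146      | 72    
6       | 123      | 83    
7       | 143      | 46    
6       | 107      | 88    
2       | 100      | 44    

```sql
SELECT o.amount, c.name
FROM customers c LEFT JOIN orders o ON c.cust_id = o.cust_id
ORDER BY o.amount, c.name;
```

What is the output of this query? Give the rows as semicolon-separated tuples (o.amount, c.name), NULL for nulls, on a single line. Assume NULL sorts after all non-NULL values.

(NULL, Judy); (NULL, Liam); (NULL, Quinn); (NULL, Quinn); (NULL, Wendy); (NULL, NULL)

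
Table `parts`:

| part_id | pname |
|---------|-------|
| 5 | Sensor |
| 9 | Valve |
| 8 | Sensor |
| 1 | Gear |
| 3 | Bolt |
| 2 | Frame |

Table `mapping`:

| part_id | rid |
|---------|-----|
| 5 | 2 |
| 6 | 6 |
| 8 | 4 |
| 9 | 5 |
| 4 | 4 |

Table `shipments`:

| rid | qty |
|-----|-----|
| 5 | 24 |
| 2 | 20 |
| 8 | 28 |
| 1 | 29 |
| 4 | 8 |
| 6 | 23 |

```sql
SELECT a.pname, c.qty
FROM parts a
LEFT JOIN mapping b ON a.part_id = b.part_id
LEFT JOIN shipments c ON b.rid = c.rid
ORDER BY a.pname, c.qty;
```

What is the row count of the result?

6

Evaluate left to right. First `parts a LEFT JOIN mapping b` on part_id: 6 row(s).
Then LEFT JOIN `shipments c` on rid: each of those 6 rows is kept; rows whose b.rid has no match in c get NULL for c's columns.
Result: 6 row(s).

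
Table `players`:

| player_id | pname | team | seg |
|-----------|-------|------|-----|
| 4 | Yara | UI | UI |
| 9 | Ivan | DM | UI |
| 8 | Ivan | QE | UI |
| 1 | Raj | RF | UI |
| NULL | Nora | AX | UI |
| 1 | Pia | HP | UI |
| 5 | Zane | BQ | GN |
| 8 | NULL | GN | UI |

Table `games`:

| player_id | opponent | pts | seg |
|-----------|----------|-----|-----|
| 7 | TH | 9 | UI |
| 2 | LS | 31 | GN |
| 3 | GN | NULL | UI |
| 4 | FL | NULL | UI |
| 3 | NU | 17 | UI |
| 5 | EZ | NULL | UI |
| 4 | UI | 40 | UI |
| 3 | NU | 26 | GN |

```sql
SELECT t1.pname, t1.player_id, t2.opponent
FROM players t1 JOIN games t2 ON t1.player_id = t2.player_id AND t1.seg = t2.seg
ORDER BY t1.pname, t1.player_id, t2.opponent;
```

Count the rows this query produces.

2

INNER JOIN keeps only pairs where the ON condition holds.
Matching on t1.player_id = t2.player_id AND t1.seg = t2.seg. A NULL in a compared column never satisfies the condition.
Matched pairs: 2.
Total: 2 rows.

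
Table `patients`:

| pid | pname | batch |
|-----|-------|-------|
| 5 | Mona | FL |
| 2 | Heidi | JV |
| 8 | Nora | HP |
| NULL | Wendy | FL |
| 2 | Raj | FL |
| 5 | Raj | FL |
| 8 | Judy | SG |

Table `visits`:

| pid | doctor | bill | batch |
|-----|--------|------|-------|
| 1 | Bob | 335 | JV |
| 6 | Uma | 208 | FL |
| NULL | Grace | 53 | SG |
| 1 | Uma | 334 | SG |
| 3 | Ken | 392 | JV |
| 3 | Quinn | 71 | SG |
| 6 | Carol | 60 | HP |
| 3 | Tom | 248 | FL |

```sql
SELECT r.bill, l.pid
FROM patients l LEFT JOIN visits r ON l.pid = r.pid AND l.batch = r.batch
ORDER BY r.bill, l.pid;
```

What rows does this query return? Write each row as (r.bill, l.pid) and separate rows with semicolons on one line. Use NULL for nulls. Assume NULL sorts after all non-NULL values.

LEFT JOIN keeps every row from `patients`; unmatched rows get NULL for `visits`'s columns.
Matching on l.pid = r.pid AND l.batch = r.batch. A NULL in a compared column never satisfies the condition.
- l row (pid=5, batch=FL): no match → kept, r columns NULL.
- l row (pid=2, batch=JV): no match → kept, r columns NULL.
- l row (pid=8, batch=HP): no match → kept, r columns NULL.
- l row (pid=NULL, batch=FL): no match → kept, r columns NULL.
- l row (pid=2, batch=FL): no match → kept, r columns NULL.
- l row (pid=5, batch=FL): no match → kept, r columns NULL.
- l row (pid=8, batch=SG): no match → kept, r columns NULL.
After projecting and ordering:
r.bill | l.pid
NULL | 2
NULL | 2
NULL | 5
NULL | 5
NULL | 8
NULL | 8
NULL | NULL

(NULL, 2); (NULL, 2); (NULL, 5); (NULL, 5); (NULL, 8); (NULL, 8); (NULL, NULL)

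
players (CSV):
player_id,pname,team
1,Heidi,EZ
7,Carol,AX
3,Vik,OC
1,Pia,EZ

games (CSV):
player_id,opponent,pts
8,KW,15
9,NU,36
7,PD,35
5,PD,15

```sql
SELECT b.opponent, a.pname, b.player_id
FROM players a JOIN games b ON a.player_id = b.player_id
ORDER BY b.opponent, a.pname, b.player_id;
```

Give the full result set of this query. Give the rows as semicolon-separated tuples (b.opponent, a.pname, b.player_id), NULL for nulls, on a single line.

(PD, Carol, 7)

INNER JOIN keeps only pairs where the ON condition holds.
Matching on a.player_id = b.player_id.
- a[0] player_id=1 → no match; dropped.
- a[1] player_id=7 → 1 match(es) in b → 1 row(s).
- a[2] player_id=3 → no match; dropped.
- a[3] player_id=1 → no match; dropped.
After projecting and ordering:
b.opponent | a.pname | b.player_id
PD | Carol | 7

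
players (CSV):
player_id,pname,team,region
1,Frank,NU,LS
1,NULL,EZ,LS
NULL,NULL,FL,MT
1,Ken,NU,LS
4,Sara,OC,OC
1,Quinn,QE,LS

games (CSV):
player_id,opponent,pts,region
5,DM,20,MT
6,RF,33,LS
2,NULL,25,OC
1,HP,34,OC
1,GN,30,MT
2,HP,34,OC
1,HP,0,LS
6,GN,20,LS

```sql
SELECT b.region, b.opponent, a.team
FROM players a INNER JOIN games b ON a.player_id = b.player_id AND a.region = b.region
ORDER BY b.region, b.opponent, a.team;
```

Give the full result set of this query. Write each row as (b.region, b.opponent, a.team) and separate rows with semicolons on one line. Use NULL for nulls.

INNER JOIN keeps only pairs where the ON condition holds.
Matching on a.player_id = b.player_id AND a.region = b.region. A NULL in a compared column never satisfies the condition.
Matched pairs: 4.

(LS, HP, EZ); (LS, HP, NU); (LS, HP, NU); (LS, HP, QE)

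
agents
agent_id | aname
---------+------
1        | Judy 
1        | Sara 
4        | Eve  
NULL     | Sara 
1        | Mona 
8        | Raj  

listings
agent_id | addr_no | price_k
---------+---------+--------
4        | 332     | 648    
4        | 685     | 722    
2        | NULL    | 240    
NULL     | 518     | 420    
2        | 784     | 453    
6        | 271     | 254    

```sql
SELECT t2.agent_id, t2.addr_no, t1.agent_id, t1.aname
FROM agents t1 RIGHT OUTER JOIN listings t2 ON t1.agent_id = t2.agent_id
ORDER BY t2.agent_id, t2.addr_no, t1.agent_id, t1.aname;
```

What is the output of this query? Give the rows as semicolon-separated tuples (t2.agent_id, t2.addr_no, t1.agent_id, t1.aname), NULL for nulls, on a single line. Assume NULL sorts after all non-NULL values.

RIGHT JOIN keeps every row from `listings`; unmatched rows get NULL for `agents`'s columns.
Matching on t1.agent_id = t2.agent_id. A NULL in a compared column never satisfies the condition.
- t1[0] agent_id=1 → no match.
- t1[1] agent_id=1 → no match.
- t1[2] agent_id=4 → 2 match(es) in t2 → 2 row(s).
- t1[3] agent_id=NULL → no match.
- t1[4] agent_id=1 → no match.
- t1[5] agent_id=8 → no match.
- 4 row(s) from t2 found no t1 partner → padded with NULL.
After projecting and ordering:
t2.agent_id | t2.addr_no | t1.agent_id | t1.aname
2 | 784 | NULL | NULL
2 | NULL | NULL | NULL
4 | 332 | 4 | Eve
4 | 685 | 4 | Eve
6 | 271 | NULL | NULL
NULL | 518 | NULL | NULL

(2, 784, NULL, NULL); (2, NULL, NULL, NULL); (4, 332, 4, Eve); (4, 685, 4, Eve); (6, 271, NULL, NULL); (NULL, 518, NULL, NULL)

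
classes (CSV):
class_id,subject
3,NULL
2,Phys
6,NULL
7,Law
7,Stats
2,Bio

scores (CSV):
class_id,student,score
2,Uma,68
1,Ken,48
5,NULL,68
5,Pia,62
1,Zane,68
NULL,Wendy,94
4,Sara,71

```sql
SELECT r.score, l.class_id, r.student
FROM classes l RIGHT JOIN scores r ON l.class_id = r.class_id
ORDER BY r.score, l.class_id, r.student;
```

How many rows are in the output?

RIGHT JOIN keeps every row from `scores`; unmatched rows get NULL for `classes`'s columns.
Matching on l.class_id = r.class_id. A NULL in a compared column never satisfies the condition.
- l row (class_id=3): no match.
- l row (class_id=2): matches 1 r row(s) → 1 output row(s).
- l row (class_id=6): no match.
- l row (class_id=7): no match.
- l row (class_id=7): no match.
- l row (class_id=2): matches 1 r row(s) → 1 output row(s).
- plus 6 unmatched r row(s), each kept with NULL l columns.
Total: 2 matched + 6 padded = 8 rows.

8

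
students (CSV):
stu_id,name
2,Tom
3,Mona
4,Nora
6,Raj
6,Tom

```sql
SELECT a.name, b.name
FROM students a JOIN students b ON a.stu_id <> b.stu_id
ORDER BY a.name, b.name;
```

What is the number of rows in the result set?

18

INNER JOIN keeps only pairs where the ON condition holds.
Matching on a.stu_id <> b.stu_id.
- a[0] stu_id=2 → 4 match(es) in b → 4 row(s).
- a[1] stu_id=3 → 4 match(es) in b → 4 row(s).
- a[2] stu_id=4 → 4 match(es) in b → 4 row(s).
- a[3] stu_id=6 → 3 match(es) in b → 3 row(s).
- a[4] stu_id=6 → 3 match(es) in b → 3 row(s).
Total: 18 rows.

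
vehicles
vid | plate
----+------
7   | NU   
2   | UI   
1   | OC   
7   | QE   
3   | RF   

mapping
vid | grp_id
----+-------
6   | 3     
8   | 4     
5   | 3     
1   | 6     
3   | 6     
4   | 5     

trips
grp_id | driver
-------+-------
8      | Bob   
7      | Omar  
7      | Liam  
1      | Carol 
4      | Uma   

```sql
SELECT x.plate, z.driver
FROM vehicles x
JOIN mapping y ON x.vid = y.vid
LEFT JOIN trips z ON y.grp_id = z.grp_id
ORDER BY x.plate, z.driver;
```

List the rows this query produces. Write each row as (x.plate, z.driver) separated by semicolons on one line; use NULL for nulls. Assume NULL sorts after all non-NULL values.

Evaluate left to right. First `vehicles x INNER JOIN mapping y` on vid: 2 row(s).
Then LEFT JOIN `trips z` on grp_id: each of those 2 rows is kept; rows whose y.grp_id has no match in z get NULL for z's columns.

(OC, NULL); (RF, NULL)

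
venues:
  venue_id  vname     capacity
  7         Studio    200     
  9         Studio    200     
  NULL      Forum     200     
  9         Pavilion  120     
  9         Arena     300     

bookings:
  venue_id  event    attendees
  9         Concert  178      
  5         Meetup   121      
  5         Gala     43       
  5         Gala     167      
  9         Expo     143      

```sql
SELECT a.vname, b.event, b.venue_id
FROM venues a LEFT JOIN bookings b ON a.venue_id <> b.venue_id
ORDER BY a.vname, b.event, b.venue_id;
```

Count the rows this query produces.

15

LEFT JOIN keeps every row from `venues`; unmatched rows get NULL for `bookings`'s columns.
Matching on a.venue_id <> b.venue_id. A NULL in a compared column never satisfies the condition.
- a row (venue_id=7): matches 5 b row(s) → 5 output row(s).
- a row (venue_id=9): matches 3 b row(s) → 3 output row(s).
- a row (venue_id=NULL): no match → kept, b columns NULL.
- a row (venue_id=9): matches 3 b row(s) → 3 output row(s).
- a row (venue_id=9): matches 3 b row(s) → 3 output row(s).
Total: 14 matched + 1 padded = 15 rows.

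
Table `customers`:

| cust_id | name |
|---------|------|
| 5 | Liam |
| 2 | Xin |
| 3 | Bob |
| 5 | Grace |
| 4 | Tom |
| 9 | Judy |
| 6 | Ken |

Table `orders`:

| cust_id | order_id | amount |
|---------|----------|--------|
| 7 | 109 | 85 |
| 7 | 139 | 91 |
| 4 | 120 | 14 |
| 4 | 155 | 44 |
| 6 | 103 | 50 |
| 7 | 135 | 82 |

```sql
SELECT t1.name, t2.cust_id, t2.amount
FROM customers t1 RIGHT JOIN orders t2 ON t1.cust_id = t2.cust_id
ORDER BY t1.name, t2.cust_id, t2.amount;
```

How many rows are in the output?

6

RIGHT JOIN keeps every row from `orders`; unmatched rows get NULL for `customers`'s columns.
Matching on t1.cust_id = t2.cust_id.
Matched pairs: 3; unmatched t2 rows kept: 3.
Total: 3 matched + 3 padded = 6 rows.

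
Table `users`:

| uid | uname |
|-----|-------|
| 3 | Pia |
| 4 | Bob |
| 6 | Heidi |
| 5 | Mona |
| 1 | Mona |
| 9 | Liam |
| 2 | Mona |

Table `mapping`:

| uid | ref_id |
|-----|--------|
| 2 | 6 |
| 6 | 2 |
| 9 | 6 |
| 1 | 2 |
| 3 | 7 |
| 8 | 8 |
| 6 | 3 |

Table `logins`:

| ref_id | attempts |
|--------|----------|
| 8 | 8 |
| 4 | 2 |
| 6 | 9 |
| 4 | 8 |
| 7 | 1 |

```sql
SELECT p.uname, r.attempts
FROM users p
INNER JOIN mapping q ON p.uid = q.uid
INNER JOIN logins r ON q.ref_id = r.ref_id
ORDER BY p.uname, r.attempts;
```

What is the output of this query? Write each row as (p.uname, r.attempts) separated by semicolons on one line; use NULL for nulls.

(Liam, 9); (Mona, 9); (Pia, 1)

Joins associate left-to-right: users INNER JOIN mapping on uid gives 6 intermediate row(s).
Then INNER JOIN `logins r` on ref_id: keep only rows whose q.ref_id appears in r.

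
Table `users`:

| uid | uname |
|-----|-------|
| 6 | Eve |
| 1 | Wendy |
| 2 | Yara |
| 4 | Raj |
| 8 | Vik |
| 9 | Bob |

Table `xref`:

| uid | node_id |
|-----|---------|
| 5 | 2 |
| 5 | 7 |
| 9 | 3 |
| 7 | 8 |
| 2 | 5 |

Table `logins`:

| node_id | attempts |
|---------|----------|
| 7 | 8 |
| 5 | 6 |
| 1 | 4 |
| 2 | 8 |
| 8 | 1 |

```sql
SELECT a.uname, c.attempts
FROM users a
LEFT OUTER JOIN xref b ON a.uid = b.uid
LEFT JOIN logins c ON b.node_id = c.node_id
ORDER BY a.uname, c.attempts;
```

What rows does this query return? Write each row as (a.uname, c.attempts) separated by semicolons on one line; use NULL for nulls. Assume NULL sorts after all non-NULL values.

(Bob, NULL); (Eve, NULL); (Raj, NULL); (Vik, NULL); (Wendy, NULL); (Yara, 6)

Joins associate left-to-right: users LEFT JOIN xref on uid gives 6 intermediate row(s).
Then LEFT JOIN `logins c` on node_id: each of those 6 rows is kept; rows whose b.node_id has no match in c get NULL for c's columns.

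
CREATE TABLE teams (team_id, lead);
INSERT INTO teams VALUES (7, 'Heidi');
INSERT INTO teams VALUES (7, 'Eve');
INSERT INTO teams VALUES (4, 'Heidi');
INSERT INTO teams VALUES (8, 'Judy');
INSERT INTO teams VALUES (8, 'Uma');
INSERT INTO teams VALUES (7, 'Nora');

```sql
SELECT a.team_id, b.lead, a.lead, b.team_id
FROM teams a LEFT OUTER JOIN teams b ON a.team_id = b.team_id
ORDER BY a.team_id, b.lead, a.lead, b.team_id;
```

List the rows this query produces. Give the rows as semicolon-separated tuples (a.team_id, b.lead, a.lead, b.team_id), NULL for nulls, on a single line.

(4, Heidi, Heidi, 4); (7, Eve, Eve, 7); (7, Eve, Heidi, 7); (7, Eve, Nora, 7); (7, Heidi, Eve, 7); (7, Heidi, Heidi, 7); (7, Heidi, Nora, 7); (7, Nora, Eve, 7); (7, Nora, Heidi, 7); (7, Nora, Nora, 7); (8, Judy, Judy, 8); (8, Judy, Uma, 8); (8, Uma, Judy, 8); (8, Uma, Uma, 8)

LEFT JOIN keeps every row from `teams a`; unmatched rows get NULL for `teams b`'s columns.
Matching on a.team_id = b.team_id.
- team_id=7: 3 matching b row(s), so 3 row(s) emitted.
- team_id=7: 3 matching b row(s), so 3 row(s) emitted.
- team_id=4: 1 matching b row(s), so 1 row(s) emitted.
- team_id=8: 2 matching b row(s), so 2 row(s) emitted.
- team_id=8: 2 matching b row(s), so 2 row(s) emitted.
- team_id=7: 3 matching b row(s), so 3 row(s) emitted.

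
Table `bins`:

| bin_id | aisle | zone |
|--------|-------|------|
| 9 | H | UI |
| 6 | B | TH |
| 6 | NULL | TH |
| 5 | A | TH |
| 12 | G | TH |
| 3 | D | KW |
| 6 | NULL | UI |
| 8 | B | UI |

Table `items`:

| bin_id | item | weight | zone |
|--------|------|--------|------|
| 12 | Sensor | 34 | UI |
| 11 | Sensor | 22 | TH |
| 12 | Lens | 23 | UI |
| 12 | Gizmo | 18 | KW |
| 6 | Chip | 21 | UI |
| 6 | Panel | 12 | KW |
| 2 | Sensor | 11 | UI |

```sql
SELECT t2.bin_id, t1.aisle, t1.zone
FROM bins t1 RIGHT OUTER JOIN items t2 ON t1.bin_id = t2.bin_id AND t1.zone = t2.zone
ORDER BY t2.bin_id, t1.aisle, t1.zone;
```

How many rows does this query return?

7

RIGHT JOIN keeps every row from `items`; unmatched rows get NULL for `bins`'s columns.
Matching on t1.bin_id = t2.bin_id AND t1.zone = t2.zone.
Matched pairs: 1; unmatched t2 rows kept: 6.
Total: 1 matched + 6 padded = 7 rows.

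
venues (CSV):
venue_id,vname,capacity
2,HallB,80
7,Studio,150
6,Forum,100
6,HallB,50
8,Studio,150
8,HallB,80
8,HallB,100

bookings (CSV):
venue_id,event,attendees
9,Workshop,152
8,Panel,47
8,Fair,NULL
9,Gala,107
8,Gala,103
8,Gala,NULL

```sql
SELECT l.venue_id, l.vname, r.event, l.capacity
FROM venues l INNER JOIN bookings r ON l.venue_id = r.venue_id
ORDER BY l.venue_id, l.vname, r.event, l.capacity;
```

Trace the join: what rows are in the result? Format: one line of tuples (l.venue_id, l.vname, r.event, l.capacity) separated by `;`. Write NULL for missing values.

INNER JOIN keeps only pairs where the ON condition holds.
Matching on l.venue_id = r.venue_id.
Matched pairs: 12.

(8, HallB, Fair, 80); (8, HallB, Fair, 100); (8, HallB, Gala, 80); (8, HallB, Gala, 80); (8, HallB, Gala, 100); (8, HallB, Gala, 100); (8, HallB, Panel, 80); (8, HallB, Panel, 100); (8, Studio, Fair, 150); (8, Studio, Gala, 150); (8, Studio, Gala, 150); (8, Studio, Panel, 150)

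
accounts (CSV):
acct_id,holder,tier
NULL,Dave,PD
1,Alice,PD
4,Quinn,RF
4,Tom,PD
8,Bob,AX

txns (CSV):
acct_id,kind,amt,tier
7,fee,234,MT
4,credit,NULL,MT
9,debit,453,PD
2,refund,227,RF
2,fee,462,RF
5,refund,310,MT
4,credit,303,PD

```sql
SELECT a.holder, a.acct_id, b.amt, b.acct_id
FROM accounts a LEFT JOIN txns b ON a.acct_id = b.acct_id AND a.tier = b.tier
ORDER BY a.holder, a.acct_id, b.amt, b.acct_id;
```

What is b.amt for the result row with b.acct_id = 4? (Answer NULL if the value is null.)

303

LEFT JOIN keeps every row from `accounts`; unmatched rows get NULL for `txns`'s columns.
Matching on a.acct_id = b.acct_id AND a.tier = b.tier. A NULL in a compared column never satisfies the condition.
Matched pairs: 1; unmatched a rows kept: 4.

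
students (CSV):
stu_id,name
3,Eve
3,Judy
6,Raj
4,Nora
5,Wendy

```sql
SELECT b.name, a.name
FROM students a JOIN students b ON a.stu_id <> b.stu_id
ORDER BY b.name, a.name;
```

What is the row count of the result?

INNER JOIN keeps only pairs where the ON condition holds.
Matching on a.stu_id <> b.stu_id.
- a row (stu_id=3): matches 3 b row(s) → 3 output row(s).
- a row (stu_id=3): matches 3 b row(s) → 3 output row(s).
- a row (stu_id=6): matches 4 b row(s) → 4 output row(s).
- a row (stu_id=4): matches 4 b row(s) → 4 output row(s).
- a row (stu_id=5): matches 4 b row(s) → 4 output row(s).
Total: 18 rows.

18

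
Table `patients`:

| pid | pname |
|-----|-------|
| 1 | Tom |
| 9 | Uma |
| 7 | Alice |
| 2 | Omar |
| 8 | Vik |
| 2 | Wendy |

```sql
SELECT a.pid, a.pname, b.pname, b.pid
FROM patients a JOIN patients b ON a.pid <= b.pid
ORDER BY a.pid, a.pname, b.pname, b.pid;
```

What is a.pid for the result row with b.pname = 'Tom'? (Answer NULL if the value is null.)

1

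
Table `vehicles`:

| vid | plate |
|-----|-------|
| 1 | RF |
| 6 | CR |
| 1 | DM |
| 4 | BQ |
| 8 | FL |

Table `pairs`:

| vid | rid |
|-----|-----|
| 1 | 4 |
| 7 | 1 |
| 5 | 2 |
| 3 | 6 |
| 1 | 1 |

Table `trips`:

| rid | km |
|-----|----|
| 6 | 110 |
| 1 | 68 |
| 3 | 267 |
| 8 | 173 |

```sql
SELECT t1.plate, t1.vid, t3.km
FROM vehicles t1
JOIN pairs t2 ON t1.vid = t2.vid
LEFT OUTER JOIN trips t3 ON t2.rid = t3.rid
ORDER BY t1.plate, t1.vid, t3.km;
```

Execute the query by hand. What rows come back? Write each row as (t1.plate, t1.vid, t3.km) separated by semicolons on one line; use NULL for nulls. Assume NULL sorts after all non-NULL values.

(DM, 1, 68); (DM, 1, NULL); (RF, 1, 68); (RF, 1, NULL)

Evaluate left to right. First `vehicles t1 INNER JOIN pairs t2` on vid: 4 row(s).
Then LEFT JOIN `trips t3` on rid: each of those 4 rows is kept; rows whose t2.rid has no match in t3 get NULL for t3's columns.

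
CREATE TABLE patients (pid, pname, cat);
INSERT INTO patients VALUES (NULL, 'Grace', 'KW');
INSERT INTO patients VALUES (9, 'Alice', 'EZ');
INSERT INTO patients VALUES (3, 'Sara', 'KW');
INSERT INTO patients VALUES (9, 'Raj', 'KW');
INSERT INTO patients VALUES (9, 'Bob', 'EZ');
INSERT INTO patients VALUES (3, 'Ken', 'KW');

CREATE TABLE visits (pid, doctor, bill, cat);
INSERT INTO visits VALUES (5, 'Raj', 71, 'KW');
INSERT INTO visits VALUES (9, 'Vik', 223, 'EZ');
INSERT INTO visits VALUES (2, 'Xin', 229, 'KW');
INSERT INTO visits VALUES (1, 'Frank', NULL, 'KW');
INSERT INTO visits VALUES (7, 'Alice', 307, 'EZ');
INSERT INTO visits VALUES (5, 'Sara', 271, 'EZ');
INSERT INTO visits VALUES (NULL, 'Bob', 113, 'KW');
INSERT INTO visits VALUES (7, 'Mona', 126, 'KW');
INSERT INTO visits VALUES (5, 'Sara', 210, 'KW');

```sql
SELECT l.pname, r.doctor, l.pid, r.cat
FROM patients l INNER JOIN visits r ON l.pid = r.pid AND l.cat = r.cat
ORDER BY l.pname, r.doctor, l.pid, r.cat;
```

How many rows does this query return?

INNER JOIN keeps only pairs where the ON condition holds.
Matching on l.pid = r.pid AND l.cat = r.cat. A NULL in a compared column never satisfies the condition.
- l (pid=NULL, cat=KW) has no partner → excluded.
- l (pid=9, cat=EZ) pairs with 1 row(s) of r.
- l (pid=3, cat=KW) has no partner → excluded.
- l (pid=9, cat=KW) has no partner → excluded.
- l (pid=9, cat=EZ) pairs with 1 row(s) of r.
- l (pid=3, cat=KW) has no partner → excluded.
Total: 2 rows.

2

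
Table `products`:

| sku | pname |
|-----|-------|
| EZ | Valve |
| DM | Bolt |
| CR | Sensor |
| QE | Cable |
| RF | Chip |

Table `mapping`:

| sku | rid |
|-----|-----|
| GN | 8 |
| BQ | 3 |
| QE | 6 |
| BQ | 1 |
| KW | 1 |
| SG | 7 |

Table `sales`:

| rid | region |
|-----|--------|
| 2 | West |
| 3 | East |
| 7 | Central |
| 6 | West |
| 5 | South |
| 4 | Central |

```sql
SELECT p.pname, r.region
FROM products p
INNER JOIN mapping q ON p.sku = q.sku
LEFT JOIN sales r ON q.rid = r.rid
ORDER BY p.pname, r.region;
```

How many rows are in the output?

Evaluate left to right. First `products p INNER JOIN mapping q` on sku: 1 row(s).
Then LEFT JOIN `sales r` on rid: each of those 1 rows is kept; rows whose q.rid has no match in r get NULL for r's columns.
Result: 1 row(s).

1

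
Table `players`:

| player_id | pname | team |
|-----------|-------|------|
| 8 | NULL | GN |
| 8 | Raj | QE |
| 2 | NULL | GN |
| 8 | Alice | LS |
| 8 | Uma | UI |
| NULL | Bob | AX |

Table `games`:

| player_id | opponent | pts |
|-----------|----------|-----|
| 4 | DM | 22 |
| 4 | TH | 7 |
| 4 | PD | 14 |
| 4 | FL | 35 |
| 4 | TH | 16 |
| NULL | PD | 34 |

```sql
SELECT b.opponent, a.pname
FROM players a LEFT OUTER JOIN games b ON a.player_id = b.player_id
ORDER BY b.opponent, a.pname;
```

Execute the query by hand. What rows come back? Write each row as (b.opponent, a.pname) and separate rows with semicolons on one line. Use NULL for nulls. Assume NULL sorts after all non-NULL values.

LEFT JOIN keeps every row from `players`; unmatched rows get NULL for `games`'s columns.
Matching on a.player_id = b.player_id. A NULL in a compared column never satisfies the condition.
Matched pairs: 0; unmatched a rows kept: 6.

(NULL, Alice); (NULL, Bob); (NULL, Raj); (NULL, Uma); (NULL, NULL); (NULL, NULL)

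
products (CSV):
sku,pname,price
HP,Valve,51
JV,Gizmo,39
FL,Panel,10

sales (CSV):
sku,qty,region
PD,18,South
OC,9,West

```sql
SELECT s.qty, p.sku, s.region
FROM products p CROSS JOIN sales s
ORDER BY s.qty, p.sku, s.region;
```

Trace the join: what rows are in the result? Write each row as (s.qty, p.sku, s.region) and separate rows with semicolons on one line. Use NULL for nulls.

(9, FL, West); (9, HP, West); (9, JV, West); (18, FL, South); (18, HP, South); (18, JV, South)

CROSS JOIN pairs every row of `products` with every row of `sales`: 3 × 2 = 6 rows.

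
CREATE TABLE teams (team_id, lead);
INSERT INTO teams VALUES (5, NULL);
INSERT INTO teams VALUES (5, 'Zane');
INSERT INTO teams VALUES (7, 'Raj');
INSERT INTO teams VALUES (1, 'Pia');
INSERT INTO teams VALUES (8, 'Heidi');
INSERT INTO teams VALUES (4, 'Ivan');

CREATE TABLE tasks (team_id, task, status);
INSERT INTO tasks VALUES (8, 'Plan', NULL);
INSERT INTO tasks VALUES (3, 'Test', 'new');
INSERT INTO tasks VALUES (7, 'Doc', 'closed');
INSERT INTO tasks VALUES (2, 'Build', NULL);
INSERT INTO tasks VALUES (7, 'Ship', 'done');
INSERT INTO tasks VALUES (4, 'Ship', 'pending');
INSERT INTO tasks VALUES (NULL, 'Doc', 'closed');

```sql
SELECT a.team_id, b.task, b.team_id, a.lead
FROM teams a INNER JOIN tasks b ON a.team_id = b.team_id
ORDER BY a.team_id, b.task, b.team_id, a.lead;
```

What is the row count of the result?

4

INNER JOIN keeps only pairs where the ON condition holds.
Matching on a.team_id = b.team_id. A NULL in a compared column never satisfies the condition.
- a[0] team_id=5 → no match; dropped.
- a[1] team_id=5 → no match; dropped.
- a[2] team_id=7 → 2 match(es) in b → 2 row(s).
- a[3] team_id=1 → no match; dropped.
- a[4] team_id=8 → 1 match(es) in b → 1 row(s).
- a[5] team_id=4 → 1 match(es) in b → 1 row(s).
Total: 4 rows.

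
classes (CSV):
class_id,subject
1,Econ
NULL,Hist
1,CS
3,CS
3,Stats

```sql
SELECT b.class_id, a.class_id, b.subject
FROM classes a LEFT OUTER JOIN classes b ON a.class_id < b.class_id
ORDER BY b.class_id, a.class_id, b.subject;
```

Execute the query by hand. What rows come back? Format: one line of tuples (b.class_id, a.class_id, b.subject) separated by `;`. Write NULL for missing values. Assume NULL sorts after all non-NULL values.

LEFT JOIN keeps every row from `classes a`; unmatched rows get NULL for `classes b`'s columns.
Matching on a.class_id < b.class_id. A NULL in a compared column never satisfies the condition.
- a row (class_id=1): matches 2 b row(s) → 2 output row(s).
- a row (class_id=NULL): no match → kept, b columns NULL.
- a row (class_id=1): matches 2 b row(s) → 2 output row(s).
- a row (class_id=3): no match → kept, b columns NULL.
- a row (class_id=3): no match → kept, b columns NULL.
After projecting and ordering:
b.class_id | a.class_id | b.subject
3 | 1 | CS
3 | 1 | CS
3 | 1 | Stats
3 | 1 | Stats
NULL | 3 | NULL
NULL | 3 | NULL
NULL | NULL | NULL

(3, 1, CS); (3, 1, CS); (3, 1, Stats); (3, 1, Stats); (NULL, 3, NULL); (NULL, 3, NULL); (NULL, NULL, NULL)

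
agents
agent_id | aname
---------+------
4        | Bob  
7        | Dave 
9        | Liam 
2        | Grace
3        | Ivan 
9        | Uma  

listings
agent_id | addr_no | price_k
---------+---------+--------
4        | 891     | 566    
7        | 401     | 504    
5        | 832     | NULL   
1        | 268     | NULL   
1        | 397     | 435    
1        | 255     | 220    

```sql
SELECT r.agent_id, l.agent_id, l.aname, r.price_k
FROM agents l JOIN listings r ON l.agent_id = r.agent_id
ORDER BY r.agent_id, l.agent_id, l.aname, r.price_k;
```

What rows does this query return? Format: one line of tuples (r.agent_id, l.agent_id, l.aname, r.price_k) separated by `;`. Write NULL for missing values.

(4, 4, Bob, 566); (7, 7, Dave, 504)

INNER JOIN keeps only pairs where the ON condition holds.
Matching on l.agent_id = r.agent_id.
- l[0] agent_id=4 → 1 match(es) in r → 1 row(s).
- l[1] agent_id=7 → 1 match(es) in r → 1 row(s).
- l[2] agent_id=9 → no match; dropped.
- l[3] agent_id=2 → no match; dropped.
- l[4] agent_id=3 → no match; dropped.
- l[5] agent_id=9 → no match; dropped.
After projecting and ordering:
r.agent_id | l.agent_id | l.aname | r.price_k
4 | 4 | Bob | 566
7 | 7 | Dave | 504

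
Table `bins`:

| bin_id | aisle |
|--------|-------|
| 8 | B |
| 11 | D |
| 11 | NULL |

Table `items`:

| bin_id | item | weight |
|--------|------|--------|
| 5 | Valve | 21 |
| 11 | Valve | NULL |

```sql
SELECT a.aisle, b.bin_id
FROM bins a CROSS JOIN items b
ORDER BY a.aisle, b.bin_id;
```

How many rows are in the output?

CROSS JOIN pairs every row of `bins` with every row of `items`: 3 × 2 = 6 rows.

6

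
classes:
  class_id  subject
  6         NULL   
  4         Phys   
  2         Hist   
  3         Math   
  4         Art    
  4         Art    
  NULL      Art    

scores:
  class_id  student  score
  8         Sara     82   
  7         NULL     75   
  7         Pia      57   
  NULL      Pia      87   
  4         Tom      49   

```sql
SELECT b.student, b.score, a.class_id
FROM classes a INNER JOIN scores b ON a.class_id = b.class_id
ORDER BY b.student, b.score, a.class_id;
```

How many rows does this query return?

3

INNER JOIN keeps only pairs where the ON condition holds.
Matching on a.class_id = b.class_id. A NULL in a compared column never satisfies the condition.
Matched pairs: 3.
Total: 3 rows.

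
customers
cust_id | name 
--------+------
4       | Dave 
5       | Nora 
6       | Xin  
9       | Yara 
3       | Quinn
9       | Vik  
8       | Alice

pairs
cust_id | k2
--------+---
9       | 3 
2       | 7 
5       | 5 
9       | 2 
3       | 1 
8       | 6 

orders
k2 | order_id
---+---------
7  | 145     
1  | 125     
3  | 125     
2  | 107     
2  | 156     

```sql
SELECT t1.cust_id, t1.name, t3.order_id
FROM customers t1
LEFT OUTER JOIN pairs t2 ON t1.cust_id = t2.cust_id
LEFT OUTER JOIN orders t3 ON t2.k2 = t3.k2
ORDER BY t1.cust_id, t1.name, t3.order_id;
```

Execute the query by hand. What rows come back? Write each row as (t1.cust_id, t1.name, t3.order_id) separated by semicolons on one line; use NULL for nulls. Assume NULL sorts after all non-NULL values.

(3, Quinn, 125); (4, Dave, NULL); (5, Nora, NULL); (6, Xin, NULL); (8, Alice, NULL); (9, Vik, 107); (9, Vik, 125); (9, Vik, 156); (9, Yara, 107); (9, Yara, 125); (9, Yara, 156)

Joins associate left-to-right: customers LEFT JOIN pairs on cust_id gives 9 intermediate row(s).
Then LEFT JOIN `orders t3` on k2: each of those 9 rows is kept; rows whose t2.k2 has no match in t3 get NULL for t3's columns.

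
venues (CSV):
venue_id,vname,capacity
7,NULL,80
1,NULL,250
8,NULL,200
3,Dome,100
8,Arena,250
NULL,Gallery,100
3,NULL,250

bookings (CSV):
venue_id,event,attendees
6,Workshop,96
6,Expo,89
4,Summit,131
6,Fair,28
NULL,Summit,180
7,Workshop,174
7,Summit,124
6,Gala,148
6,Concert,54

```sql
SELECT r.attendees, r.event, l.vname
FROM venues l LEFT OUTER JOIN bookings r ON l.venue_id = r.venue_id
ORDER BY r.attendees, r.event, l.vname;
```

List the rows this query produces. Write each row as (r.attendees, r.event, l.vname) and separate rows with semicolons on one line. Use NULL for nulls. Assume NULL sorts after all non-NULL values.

(124, Summit, NULL); (174, Workshop, NULL); (NULL, NULL, Arena); (NULL, NULL, Dome); (NULL, NULL, Gallery); (NULL, NULL, NULL); (NULL, NULL, NULL); (NULL, NULL, NULL)

LEFT JOIN keeps every row from `venues`; unmatched rows get NULL for `bookings`'s columns.
Matching on l.venue_id = r.venue_id. A NULL in a compared column never satisfies the condition.
- l[0] venue_id=7 → 2 match(es) in r → 2 row(s).
- l[1] venue_id=1 → no match; kept with NULLs on the r side.
- l[2] venue_id=8 → no match; kept with NULLs on the r side.
- l[3] venue_id=3 → no match; kept with NULLs on the r side.
- l[4] venue_id=8 → no match; kept with NULLs on the r side.
- l[5] venue_id=NULL → no match; kept with NULLs on the r side.
- l[6] venue_id=3 → no match; kept with NULLs on the r side.
After projecting and ordering:
r.attendees | r.event | l.vname
124 | Summit | NULL
174 | Workshop | NULL
NULL | NULL | Arena
NULL | NULL | Dome
NULL | NULL | Gallery
NULL | NULL | NULL
NULL | NULL | NULL
NULL | NULL | NULL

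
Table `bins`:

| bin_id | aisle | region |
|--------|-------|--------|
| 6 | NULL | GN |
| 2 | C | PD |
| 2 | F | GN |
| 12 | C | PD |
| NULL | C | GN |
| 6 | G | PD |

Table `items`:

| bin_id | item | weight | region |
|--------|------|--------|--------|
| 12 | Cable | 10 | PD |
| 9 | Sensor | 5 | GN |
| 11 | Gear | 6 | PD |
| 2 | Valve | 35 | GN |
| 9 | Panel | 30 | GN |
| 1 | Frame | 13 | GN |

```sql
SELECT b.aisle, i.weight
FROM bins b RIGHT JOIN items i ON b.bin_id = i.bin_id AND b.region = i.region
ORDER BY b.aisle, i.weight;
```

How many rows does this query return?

6

RIGHT JOIN keeps every row from `items`; unmatched rows get NULL for `bins`'s columns.
Matching on b.bin_id = i.bin_id AND b.region = i.region. A NULL in a compared column never satisfies the condition.
Matched pairs: 2; unmatched i rows kept: 4.
Total: 2 matched + 4 padded = 6 rows.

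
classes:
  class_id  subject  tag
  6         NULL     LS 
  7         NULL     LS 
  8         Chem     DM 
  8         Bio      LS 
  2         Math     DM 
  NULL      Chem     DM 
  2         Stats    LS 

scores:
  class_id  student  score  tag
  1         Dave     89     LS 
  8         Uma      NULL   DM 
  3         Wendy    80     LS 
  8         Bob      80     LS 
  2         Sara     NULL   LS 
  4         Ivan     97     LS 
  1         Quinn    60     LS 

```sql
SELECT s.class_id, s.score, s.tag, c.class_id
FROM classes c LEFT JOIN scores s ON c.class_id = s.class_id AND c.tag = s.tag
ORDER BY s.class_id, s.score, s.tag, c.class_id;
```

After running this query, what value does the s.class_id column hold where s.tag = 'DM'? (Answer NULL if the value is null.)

8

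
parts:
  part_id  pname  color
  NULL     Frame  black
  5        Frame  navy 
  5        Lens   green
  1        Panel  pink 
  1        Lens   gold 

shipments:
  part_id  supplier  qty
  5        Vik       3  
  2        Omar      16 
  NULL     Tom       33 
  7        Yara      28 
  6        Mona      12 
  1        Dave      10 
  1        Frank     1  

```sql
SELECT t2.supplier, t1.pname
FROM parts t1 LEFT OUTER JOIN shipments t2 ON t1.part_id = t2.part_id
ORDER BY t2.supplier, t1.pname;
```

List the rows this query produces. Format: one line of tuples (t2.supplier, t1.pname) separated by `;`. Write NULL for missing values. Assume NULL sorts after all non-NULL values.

(Dave, Lens); (Dave, Panel); (Frank, Lens); (Frank, Panel); (Vik, Frame); (Vik, Lens); (NULL, Frame)

LEFT JOIN keeps every row from `parts`; unmatched rows get NULL for `shipments`'s columns.
Matching on t1.part_id = t2.part_id. A NULL in a compared column never satisfies the condition.
- t1[0] part_id=NULL → no match; kept with NULLs on the t2 side.
- t1[1] part_id=5 → 1 match(es) in t2 → 1 row(s).
- t1[2] part_id=5 → 1 match(es) in t2 → 1 row(s).
- t1[3] part_id=1 → 2 match(es) in t2 → 2 row(s).
- t1[4] part_id=1 → 2 match(es) in t2 → 2 row(s).
After projecting and ordering:
t2.supplier | t1.pname
Dave | Lens
Dave | Panel
Frank | Lens
Frank | Panel
Vik | Frame
Vik | Lens
NULL | Frame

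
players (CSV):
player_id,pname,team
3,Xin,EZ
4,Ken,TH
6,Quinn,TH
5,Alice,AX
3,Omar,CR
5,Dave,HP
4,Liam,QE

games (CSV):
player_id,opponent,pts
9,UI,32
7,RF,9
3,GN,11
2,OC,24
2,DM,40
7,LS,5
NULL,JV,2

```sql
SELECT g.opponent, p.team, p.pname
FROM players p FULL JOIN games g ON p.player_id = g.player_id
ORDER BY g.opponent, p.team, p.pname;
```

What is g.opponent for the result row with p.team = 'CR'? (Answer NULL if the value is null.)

GN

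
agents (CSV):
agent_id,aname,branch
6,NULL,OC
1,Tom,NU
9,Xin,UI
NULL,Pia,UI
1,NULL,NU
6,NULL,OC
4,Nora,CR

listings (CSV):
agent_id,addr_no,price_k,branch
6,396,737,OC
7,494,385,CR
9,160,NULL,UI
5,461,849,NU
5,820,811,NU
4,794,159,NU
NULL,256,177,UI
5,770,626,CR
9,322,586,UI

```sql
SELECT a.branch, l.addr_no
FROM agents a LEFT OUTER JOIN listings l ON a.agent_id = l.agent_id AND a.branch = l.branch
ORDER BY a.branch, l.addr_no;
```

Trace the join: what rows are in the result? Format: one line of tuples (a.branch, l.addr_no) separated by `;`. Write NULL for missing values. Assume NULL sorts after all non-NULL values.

(CR, NULL); (NU, NULL); (NU, NULL); (OC, 396); (OC, 396); (UI, 160); (UI, 322); (UI, NULL)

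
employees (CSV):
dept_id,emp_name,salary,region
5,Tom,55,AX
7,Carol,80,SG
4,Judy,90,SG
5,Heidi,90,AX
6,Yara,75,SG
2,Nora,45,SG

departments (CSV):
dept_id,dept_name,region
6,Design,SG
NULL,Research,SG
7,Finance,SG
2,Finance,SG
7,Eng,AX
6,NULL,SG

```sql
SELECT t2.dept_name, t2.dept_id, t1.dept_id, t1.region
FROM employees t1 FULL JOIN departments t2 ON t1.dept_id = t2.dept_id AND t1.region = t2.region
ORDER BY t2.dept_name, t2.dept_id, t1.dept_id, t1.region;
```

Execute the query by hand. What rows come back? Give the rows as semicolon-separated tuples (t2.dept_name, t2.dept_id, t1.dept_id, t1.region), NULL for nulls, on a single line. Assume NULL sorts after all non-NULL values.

(Design, 6, 6, SG); (Eng, 7, NULL, NULL); (Finance, 2, 2, SG); (Finance, 7, 7, SG); (Research, NULL, NULL, NULL); (NULL, 6, 6, SG); (NULL, NULL, 4, SG); (NULL, NULL, 5, AX); (NULL, NULL, 5, AX)

FULL OUTER JOIN keeps every row from both sides; unmatched rows get NULL for the other side's columns.
Matching on t1.dept_id = t2.dept_id AND t1.region = t2.region. A NULL in a compared column never satisfies the condition.
Matched pairs: 4; unmatched t1 rows kept: 3; unmatched t2 rows kept: 2.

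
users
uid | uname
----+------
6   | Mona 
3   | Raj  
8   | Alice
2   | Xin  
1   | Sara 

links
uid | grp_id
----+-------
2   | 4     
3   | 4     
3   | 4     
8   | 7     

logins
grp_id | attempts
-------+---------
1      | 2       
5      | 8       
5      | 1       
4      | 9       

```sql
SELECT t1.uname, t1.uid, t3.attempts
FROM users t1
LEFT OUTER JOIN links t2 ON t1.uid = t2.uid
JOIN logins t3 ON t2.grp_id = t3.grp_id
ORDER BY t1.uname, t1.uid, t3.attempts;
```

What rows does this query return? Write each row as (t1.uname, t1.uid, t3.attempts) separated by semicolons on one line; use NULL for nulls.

(Raj, 3, 9); (Raj, 3, 9); (Xin, 2, 9)

Joins associate left-to-right: users LEFT JOIN links on uid gives 6 intermediate row(s).
Then INNER JOIN `logins t3` on grp_id: keep only rows whose t2.grp_id appears in t3.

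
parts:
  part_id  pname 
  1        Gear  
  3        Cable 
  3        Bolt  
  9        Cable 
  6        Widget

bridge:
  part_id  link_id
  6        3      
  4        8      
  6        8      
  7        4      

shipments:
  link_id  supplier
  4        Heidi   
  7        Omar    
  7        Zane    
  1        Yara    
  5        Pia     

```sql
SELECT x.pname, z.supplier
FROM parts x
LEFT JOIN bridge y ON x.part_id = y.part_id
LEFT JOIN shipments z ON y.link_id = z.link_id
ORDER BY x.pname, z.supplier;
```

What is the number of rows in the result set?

6

Joins associate left-to-right: parts LEFT JOIN bridge on part_id gives 6 intermediate row(s).
Then LEFT JOIN `shipments z` on link_id: each of those 6 rows is kept; rows whose y.link_id has no match in z get NULL for z's columns.
Result: 6 row(s).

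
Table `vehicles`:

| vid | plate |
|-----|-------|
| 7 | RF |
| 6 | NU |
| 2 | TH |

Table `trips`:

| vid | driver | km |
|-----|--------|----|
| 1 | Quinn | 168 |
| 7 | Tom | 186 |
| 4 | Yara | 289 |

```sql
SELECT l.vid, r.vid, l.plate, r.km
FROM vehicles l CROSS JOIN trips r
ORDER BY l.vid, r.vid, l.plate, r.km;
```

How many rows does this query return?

CROSS JOIN pairs every row of `vehicles` with every row of `trips`: 3 × 3 = 9 rows.

9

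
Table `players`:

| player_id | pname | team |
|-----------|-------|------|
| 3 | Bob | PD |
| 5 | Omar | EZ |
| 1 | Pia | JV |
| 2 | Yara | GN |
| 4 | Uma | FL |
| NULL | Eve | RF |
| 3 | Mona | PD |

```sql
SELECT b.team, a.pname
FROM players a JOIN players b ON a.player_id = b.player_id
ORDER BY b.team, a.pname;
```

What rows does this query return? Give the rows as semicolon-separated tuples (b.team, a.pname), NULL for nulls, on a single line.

(EZ, Omar); (FL, Uma); (GN, Yara); (JV, Pia); (PD, Bob); (PD, Bob); (PD, Mona); (PD, Mona)

INNER JOIN keeps only pairs where the ON condition holds.
Matching on a.player_id = b.player_id. A NULL in a compared column never satisfies the condition.
- a row (player_id=3): matches 2 b row(s) → 2 output row(s).
- a row (player_id=5): matches 1 b row(s) → 1 output row(s).
- a row (player_id=1): matches 1 b row(s) → 1 output row(s).
- a row (player_id=2): matches 1 b row(s) → 1 output row(s).
- a row (player_id=4): matches 1 b row(s) → 1 output row(s).
- a row (player_id=NULL): no match → dropped.
- a row (player_id=3): matches 2 b row(s) → 2 output row(s).
After projecting and ordering:
b.team | a.pname
EZ | Omar
FL | Uma
GN | Yara
JV | Pia
PD | Bob
PD | Bob
PD | Mona
PD | Mona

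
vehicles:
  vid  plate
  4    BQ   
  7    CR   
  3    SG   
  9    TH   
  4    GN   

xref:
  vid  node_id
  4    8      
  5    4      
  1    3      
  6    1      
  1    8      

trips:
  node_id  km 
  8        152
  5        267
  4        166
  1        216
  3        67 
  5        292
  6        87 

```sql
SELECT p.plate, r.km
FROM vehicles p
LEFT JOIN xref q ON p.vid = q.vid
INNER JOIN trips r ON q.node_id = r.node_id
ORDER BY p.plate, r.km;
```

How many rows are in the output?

2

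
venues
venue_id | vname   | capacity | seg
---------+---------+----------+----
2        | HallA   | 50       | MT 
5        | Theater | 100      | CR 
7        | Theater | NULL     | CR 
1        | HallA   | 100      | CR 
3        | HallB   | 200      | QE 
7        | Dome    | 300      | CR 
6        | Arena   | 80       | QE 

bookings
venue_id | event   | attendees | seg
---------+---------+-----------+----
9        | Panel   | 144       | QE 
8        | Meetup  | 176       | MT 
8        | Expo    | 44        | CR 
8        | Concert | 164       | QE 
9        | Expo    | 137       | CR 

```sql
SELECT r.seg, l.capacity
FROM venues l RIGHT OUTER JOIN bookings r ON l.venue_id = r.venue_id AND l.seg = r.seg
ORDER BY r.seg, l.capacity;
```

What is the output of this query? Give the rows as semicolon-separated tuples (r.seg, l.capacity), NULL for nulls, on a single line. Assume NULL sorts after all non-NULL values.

(CR, NULL); (CR, NULL); (MT, NULL); (QE, NULL); (QE, NULL)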